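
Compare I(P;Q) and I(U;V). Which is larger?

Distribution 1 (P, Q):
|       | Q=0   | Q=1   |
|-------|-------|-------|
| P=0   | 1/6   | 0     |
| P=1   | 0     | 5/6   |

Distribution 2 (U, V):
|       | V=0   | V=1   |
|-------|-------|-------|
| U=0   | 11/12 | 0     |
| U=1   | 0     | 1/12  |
Distribution 1 (P, Q):
Marginal P(P) (row sums):
  P(P=0) = 1/6 + 0 = 1/6
  P(P=1) = 0 + 5/6 = 5/6
Marginal P(Q) (column sums):
  P(Q=0) = 1/6 + 0 = 1/6
  P(Q=1) = 0 + 5/6 = 5/6

H(P) = -[(1/6)·log₂(1/6) + (5/6)·log₂(5/6)]
  = 0.4308 + 0.2192
  = 0.6500 bits
H(Q) = -[(1/6)·log₂(1/6) + (5/6)·log₂(5/6)]
  = 0.4308 + 0.2192
  = 0.6500 bits
H(P,Q) = -[(1/6)·log₂(1/6) + (5/6)·log₂(5/6)]
  = 0.4308 + 0.2192
  = 0.6500 bits

I(P;Q) = H(P) + H(Q) - H(P,Q)
  = 0.6500 + 0.6500 - 0.6500
  = 0.6500 bits

Distribution 2 (U, V):
Marginal P(U) (row sums):
  P(U=0) = 11/12 + 0 = 11/12
  P(U=1) = 0 + 1/12 = 1/12
Marginal P(V) (column sums):
  P(V=0) = 11/12 + 0 = 11/12
  P(V=1) = 0 + 1/12 = 1/12

H(U) = -[(11/12)·log₂(11/12) + (1/12)·log₂(1/12)]
  = 0.1151 + 0.2987
  = 0.4138 bits
H(V) = -[(11/12)·log₂(11/12) + (1/12)·log₂(1/12)]
  = 0.1151 + 0.2987
  = 0.4138 bits
H(U,V) = -[(11/12)·log₂(11/12) + (1/12)·log₂(1/12)]
  = 0.1151 + 0.2987
  = 0.4138 bits

I(U;V) = H(U) + H(V) - H(U,V)
  = 0.4138 + 0.4138 - 0.4138
  = 0.4138 bits

I(P;Q) = 0.6500 bits > I(U;V) = 0.4138 bits, so (P, Q) has the higher mutual information (stronger dependence).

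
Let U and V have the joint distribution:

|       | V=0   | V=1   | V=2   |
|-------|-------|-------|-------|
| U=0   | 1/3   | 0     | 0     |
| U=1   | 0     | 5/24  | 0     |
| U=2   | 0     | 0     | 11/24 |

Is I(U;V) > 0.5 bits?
Marginal P(U) (row sums):
  P(U=0) = 1/3 + 0 + 0 = 1/3
  P(U=1) = 0 + 5/24 + 0 = 5/24
  P(U=2) = 0 + 0 + 11/24 = 11/24
Marginal P(V) (column sums):
  P(V=0) = 1/3 + 0 + 0 = 1/3
  P(V=1) = 0 + 5/24 + 0 = 5/24
  P(V=2) = 0 + 0 + 11/24 = 11/24

H(U) = -[(1/3)·log₂(1/3) + (5/24)·log₂(5/24) + (11/24)·log₂(11/24)]
  = 0.5283 + 0.4715 + 0.5159
  = 1.5157 bits
H(V) = -[(1/3)·log₂(1/3) + (5/24)·log₂(5/24) + (11/24)·log₂(11/24)]
  = 0.5283 + 0.4715 + 0.5159
  = 1.5157 bits
H(U,V) = -[(1/3)·log₂(1/3) + (5/24)·log₂(5/24) + (11/24)·log₂(11/24)]
  = 0.5283 + 0.4715 + 0.5159
  = 1.5157 bits

I(U;V) = H(U) + H(V) - H(U,V)
  = 1.5157 + 1.5157 - 1.5157
  = 1.5157 bits

Yes. I(U;V) = 1.5157 bits, which is > 0.5 bits.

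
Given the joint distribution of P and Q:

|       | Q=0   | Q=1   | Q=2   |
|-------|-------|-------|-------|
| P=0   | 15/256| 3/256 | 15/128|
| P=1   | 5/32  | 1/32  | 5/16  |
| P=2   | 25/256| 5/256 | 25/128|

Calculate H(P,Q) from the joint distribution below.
H(P,Q) = -Σ P(P,Q) log₂ P(P,Q), summed over the non-zero cells:
H(P,Q) = -[(15/256)·log₂(15/256) + (3/256)·log₂(3/256) + (15/128)·log₂(15/128) + (5/32)·log₂(5/32) + (1/32)·log₂(1/32) + (5/16)·log₂(5/16) + (25/256)·log₂(25/256) + (5/256)·log₂(5/256) + (25/128)·log₂(25/128)]
  = 0.2398 + 0.0752 + 0.3625 + 0.4184 + 0.1563 + 0.5244 + 0.3277 + 0.1109 + 0.4602
  = 2.6754 bits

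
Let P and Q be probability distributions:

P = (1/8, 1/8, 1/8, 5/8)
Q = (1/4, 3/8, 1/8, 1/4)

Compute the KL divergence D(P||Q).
D(P||Q) = Σ P(i) log₂(P(i)/Q(i))
  i=0: (1/8) × log₂((1/8)/(1/4)) = (1/8) × log₂(1/2) = -0.1250
  i=1: (1/8) × log₂((1/8)/(3/8)) = (1/8) × log₂(1/3) = -0.1981
  i=2: (1/8) × log₂((1/8)/(1/8)) = (1/8) × log₂(1) = 0.0000
  i=3: (5/8) × log₂((5/8)/(1/4)) = (5/8) × log₂(5/2) = 0.8262
D(P||Q) = -0.1250 - 0.1981 + 0.0000 + 0.8262
  = 0.5031 bits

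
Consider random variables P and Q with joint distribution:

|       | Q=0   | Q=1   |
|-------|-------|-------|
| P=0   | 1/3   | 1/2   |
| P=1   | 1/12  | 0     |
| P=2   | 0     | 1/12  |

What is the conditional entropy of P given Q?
Marginal P(Q) (column sums):
  P(Q=0) = 1/3 + 1/12 + 0 = 5/12
  P(Q=1) = 1/2 + 0 + 1/12 = 7/12

H(P|Q) = -Σ P(P,Q)·log₂ P(P|Q), where P(P|Q) = P(P,Q) / P(Q)
  (cells with P(P,Q) = 0 contribute 0)
  (P=0,Q=0): P(P|Q) = (1/3)/(5/12) = 4/5;  -(1/3)·log₂(4/5) = 0.1073
  (P=0,Q=1): P(P|Q) = (1/2)/(7/12) = 6/7;  -(1/2)·log₂(6/7) = 0.1112
  (P=1,Q=0): P(P|Q) = (1/12)/(5/12) = 1/5;  -(1/12)·log₂(1/5) = 0.1935
  (P=2,Q=1): P(P|Q) = (1/12)/(7/12) = 1/7;  -(1/12)·log₂(1/7) = 0.2339
H(P|Q) = 0.1073 + 0.1112 + 0.1935 + 0.2339
  = 0.6459 bits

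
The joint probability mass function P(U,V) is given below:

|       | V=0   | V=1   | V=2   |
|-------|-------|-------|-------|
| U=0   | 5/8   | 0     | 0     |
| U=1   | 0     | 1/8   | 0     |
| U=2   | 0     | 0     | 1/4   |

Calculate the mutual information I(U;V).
Marginal P(U) (row sums):
  P(U=0) = 5/8 + 0 + 0 = 5/8
  P(U=1) = 0 + 1/8 + 0 = 1/8
  P(U=2) = 0 + 0 + 1/4 = 1/4
Marginal P(V) (column sums):
  P(V=0) = 5/8 + 0 + 0 = 5/8
  P(V=1) = 0 + 1/8 + 0 = 1/8
  P(V=2) = 0 + 0 + 1/4 = 1/4

H(U) = -[(5/8)·log₂(5/8) + (1/8)·log₂(1/8) + (1/4)·log₂(1/4)]
  = 0.4238 + 0.3750 + 0.5000
  = 1.2988 bits
H(V) = -[(5/8)·log₂(5/8) + (1/8)·log₂(1/8) + (1/4)·log₂(1/4)]
  = 0.4238 + 0.3750 + 0.5000
  = 1.2988 bits
H(U,V) = -[(5/8)·log₂(5/8) + (1/8)·log₂(1/8) + (1/4)·log₂(1/4)]
  = 0.4238 + 0.3750 + 0.5000
  = 1.2988 bits

I(U;V) = H(U) + H(V) - H(U,V)
  = 1.2988 + 1.2988 - 1.2988
  = 1.2988 bits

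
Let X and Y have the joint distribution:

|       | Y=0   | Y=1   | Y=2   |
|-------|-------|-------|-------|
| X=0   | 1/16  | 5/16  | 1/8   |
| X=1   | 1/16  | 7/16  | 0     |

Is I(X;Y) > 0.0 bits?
Marginal P(X) (row sums):
  P(X=0) = 1/16 + 5/16 + 1/8 = 1/2
  P(X=1) = 1/16 + 7/16 + 0 = 1/2
Marginal P(Y) (column sums):
  P(Y=0) = 1/16 + 1/16 = 1/8
  P(Y=1) = 5/16 + 7/16 = 3/4
  P(Y=2) = 1/8 + 0 = 1/8

H(X) = -[(1/2)·log₂(1/2) + (1/2)·log₂(1/2)]
  = 0.5000 + 0.5000
  = 1.0000 bits
H(Y) = -[(1/8)·log₂(1/8) + (3/4)·log₂(3/4) + (1/8)·log₂(1/8)]
  = 0.3750 + 0.3113 + 0.3750
  = 1.0613 bits
H(X,Y) = -[(1/16)·log₂(1/16) + (5/16)·log₂(5/16) + (1/8)·log₂(1/8) + (1/16)·log₂(1/16) + (7/16)·log₂(7/16)]
  = 0.2500 + 0.5244 + 0.3750 + 0.2500 + 0.5218
  = 1.9212 bits

I(X;Y) = H(X) + H(Y) - H(X,Y)
  = 1.0000 + 1.0613 - 1.9212
  = 0.1401 bits

Yes. I(X;Y) = 0.1401 bits, which is > 0.0 bits.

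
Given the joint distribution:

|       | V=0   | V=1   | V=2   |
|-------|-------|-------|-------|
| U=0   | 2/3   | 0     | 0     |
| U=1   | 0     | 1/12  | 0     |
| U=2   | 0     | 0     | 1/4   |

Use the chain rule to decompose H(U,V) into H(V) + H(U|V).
By the chain rule: H(U,V) = H(V) + H(U|V)

Marginal P(V) (column sums):
  P(V=0) = 2/3 + 0 + 0 = 2/3
  P(V=1) = 0 + 1/12 + 0 = 1/12
  P(V=2) = 0 + 0 + 1/4 = 1/4
H(V) = -[(2/3)·log₂(2/3) + (1/12)·log₂(1/12) + (1/4)·log₂(1/4)]
  = 0.3900 + 0.2987 + 0.5000
  = 1.1887 bits
H(U|V) = -Σ P(U,V)·log₂ P(U|V), where P(U|V) = P(U,V) / P(V)
  (cells with P(U,V) = 0 contribute 0)
  (U=0,V=0): P(U|V) = (2/3)/(2/3) = 1;  -(2/3)·log₂(1) = 0.0000
  (U=1,V=1): P(U|V) = (1/12)/(1/12) = 1;  -(1/12)·log₂(1) = 0.0000
  (U=2,V=2): P(U|V) = (1/4)/(1/4) = 1;  -(1/4)·log₂(1) = 0.0000
H(U|V) = 0.0000 + 0.0000 + 0.0000
  = 0.0000 bits

H(U,V) = H(V) + H(U|V) = 1.1887 + 0.0000 = 1.1887 bits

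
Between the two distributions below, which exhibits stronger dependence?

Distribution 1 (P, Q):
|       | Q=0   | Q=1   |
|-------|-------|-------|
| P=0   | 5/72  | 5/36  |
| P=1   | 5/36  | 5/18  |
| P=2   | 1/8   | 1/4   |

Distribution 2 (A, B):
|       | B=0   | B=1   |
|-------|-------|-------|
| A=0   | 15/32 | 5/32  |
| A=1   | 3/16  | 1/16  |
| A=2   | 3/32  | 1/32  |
Distribution 1 (P, Q):
Marginal P(P) (row sums):
  P(P=0) = 5/72 + 5/36 = 5/24
  P(P=1) = 5/36 + 5/18 = 5/12
  P(P=2) = 1/8 + 1/4 = 3/8
Marginal P(Q) (column sums):
  P(Q=0) = 5/72 + 5/36 + 1/8 = 1/3
  P(Q=1) = 5/36 + 5/18 + 1/4 = 2/3

H(P) = -[(5/24)·log₂(5/24) + (5/12)·log₂(5/12) + (3/8)·log₂(3/8)]
  = 0.4715 + 0.5263 + 0.5306
  = 1.5284 bits
H(Q) = -[(1/3)·log₂(1/3) + (2/3)·log₂(2/3)]
  = 0.5283 + 0.3900
  = 0.9183 bits
H(P,Q) = -[(5/72)·log₂(5/72) + (5/36)·log₂(5/36) + (5/36)·log₂(5/36) + (5/18)·log₂(5/18) + (1/8)·log₂(1/8) + (1/4)·log₂(1/4)]
  = 0.2672 + 0.3956 + 0.3956 + 0.5133 + 0.3750 + 0.5000
  = 2.4467 bits

I(P;Q) = H(P) + H(Q) - H(P,Q)
  = 1.5284 + 0.9183 - 2.4467
  = 0.0000 bits

Distribution 2 (A, B):
Marginal P(A) (row sums):
  P(A=0) = 15/32 + 5/32 = 5/8
  P(A=1) = 3/16 + 1/16 = 1/4
  P(A=2) = 3/32 + 1/32 = 1/8
Marginal P(B) (column sums):
  P(B=0) = 15/32 + 3/16 + 3/32 = 3/4
  P(B=1) = 5/32 + 1/16 + 1/32 = 1/4

H(A) = -[(5/8)·log₂(5/8) + (1/4)·log₂(1/4) + (1/8)·log₂(1/8)]
  = 0.4238 + 0.5000 + 0.3750
  = 1.2988 bits
H(B) = -[(3/4)·log₂(3/4) + (1/4)·log₂(1/4)]
  = 0.3113 + 0.5000
  = 0.8113 bits
H(A,B) = -[(15/32)·log₂(15/32) + (5/32)·log₂(5/32) + (3/16)·log₂(3/16) + (1/16)·log₂(1/16) + (3/32)·log₂(3/32) + (1/32)·log₂(1/32)]
  = 0.5124 + 0.4184 + 0.4528 + 0.2500 + 0.3202 + 0.1563
  = 2.1101 bits

I(A;B) = H(A) + H(B) - H(A,B)
  = 1.2988 + 0.8113 - 2.1101
  = 0.0000 bits

Both joint tables factor as the product of their marginals, so I(P;Q) = I(A;B) = 0 bits: neither is larger (both pairs are independent).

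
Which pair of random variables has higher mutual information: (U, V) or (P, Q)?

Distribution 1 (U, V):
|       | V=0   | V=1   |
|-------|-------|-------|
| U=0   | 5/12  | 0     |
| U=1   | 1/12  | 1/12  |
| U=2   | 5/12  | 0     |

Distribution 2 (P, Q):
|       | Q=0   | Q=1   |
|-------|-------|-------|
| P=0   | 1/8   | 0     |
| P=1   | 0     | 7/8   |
Distribution 1 (U, V):
Marginal P(U) (row sums):
  P(U=0) = 5/12 + 0 = 5/12
  P(U=1) = 1/12 + 1/12 = 1/6
  P(U=2) = 5/12 + 0 = 5/12
Marginal P(V) (column sums):
  P(V=0) = 5/12 + 1/12 + 5/12 = 11/12
  P(V=1) = 0 + 1/12 + 0 = 1/12

H(U) = -[(5/12)·log₂(5/12) + (1/6)·log₂(1/6) + (5/12)·log₂(5/12)]
  = 0.5263 + 0.4308 + 0.5263
  = 1.4834 bits
H(V) = -[(11/12)·log₂(11/12) + (1/12)·log₂(1/12)]
  = 0.1151 + 0.2987
  = 0.4138 bits
H(U,V) = -[(5/12)·log₂(5/12) + (1/12)·log₂(1/12) + (1/12)·log₂(1/12) + (5/12)·log₂(5/12)]
  = 0.5263 + 0.2987 + 0.2987 + 0.5263
  = 1.6500 bits

I(U;V) = H(U) + H(V) - H(U,V)
  = 1.4834 + 0.4138 - 1.6500
  = 0.2472 bits

Distribution 2 (P, Q):
Marginal P(P) (row sums):
  P(P=0) = 1/8 + 0 = 1/8
  P(P=1) = 0 + 7/8 = 7/8
Marginal P(Q) (column sums):
  P(Q=0) = 1/8 + 0 = 1/8
  P(Q=1) = 0 + 7/8 = 7/8

H(P) = -[(1/8)·log₂(1/8) + (7/8)·log₂(7/8)]
  = 0.3750 + 0.1686
  = 0.5436 bits
H(Q) = -[(1/8)·log₂(1/8) + (7/8)·log₂(7/8)]
  = 0.3750 + 0.1686
  = 0.5436 bits
H(P,Q) = -[(1/8)·log₂(1/8) + (7/8)·log₂(7/8)]
  = 0.3750 + 0.1686
  = 0.5436 bits

I(P;Q) = H(P) + H(Q) - H(P,Q)
  = 0.5436 + 0.5436 - 0.5436
  = 0.5436 bits

I(P;Q) = 0.5436 bits > I(U;V) = 0.2472 bits, so (P, Q) has the higher mutual information (stronger dependence).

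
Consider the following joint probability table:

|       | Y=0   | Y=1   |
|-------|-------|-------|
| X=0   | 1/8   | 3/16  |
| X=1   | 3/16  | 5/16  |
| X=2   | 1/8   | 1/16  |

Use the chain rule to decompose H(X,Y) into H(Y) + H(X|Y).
By the chain rule: H(X,Y) = H(Y) + H(X|Y)

Marginal P(Y) (column sums):
  P(Y=0) = 1/8 + 3/16 + 1/8 = 7/16
  P(Y=1) = 3/16 + 5/16 + 1/16 = 9/16
H(Y) = -[(7/16)·log₂(7/16) + (9/16)·log₂(9/16)]
  = 0.5218 + 0.4669
  = 0.9887 bits
H(X|Y) = -Σ P(X,Y)·log₂ P(X|Y), where P(X|Y) = P(X,Y) / P(Y)
  (X=0,Y=0): P(X|Y) = (1/8)/(7/16) = 2/7;  -(1/8)·log₂(2/7) = 0.2259
  (X=0,Y=1): P(X|Y) = (3/16)/(9/16) = 1/3;  -(3/16)·log₂(1/3) = 0.2972
  (X=1,Y=0): P(X|Y) = (3/16)/(7/16) = 3/7;  -(3/16)·log₂(3/7) = 0.2292
  (X=1,Y=1): P(X|Y) = (5/16)/(9/16) = 5/9;  -(5/16)·log₂(5/9) = 0.2650
  (X=2,Y=0): P(X|Y) = (1/8)/(7/16) = 2/7;  -(1/8)·log₂(2/7) = 0.2259
  (X=2,Y=1): P(X|Y) = (1/16)/(9/16) = 1/9;  -(1/16)·log₂(1/9) = 0.1981
H(X|Y) = 0.2259 + 0.2972 + 0.2292 + 0.2650 + 0.2259 + 0.1981
  = 1.4413 bits

H(X,Y) = H(Y) + H(X|Y) = 0.9887 + 1.4413 = 2.4300 bits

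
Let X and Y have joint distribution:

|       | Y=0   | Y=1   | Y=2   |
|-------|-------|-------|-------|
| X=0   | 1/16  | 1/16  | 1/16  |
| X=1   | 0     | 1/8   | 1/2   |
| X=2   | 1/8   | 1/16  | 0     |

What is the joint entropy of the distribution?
H(X,Y) = -Σ P(X,Y) log₂ P(X,Y), summed over the non-zero cells:
H(X,Y) = -[(1/16)·log₂(1/16) + (1/16)·log₂(1/16) + (1/16)·log₂(1/16) + (1/8)·log₂(1/8) + (1/2)·log₂(1/2) + (1/8)·log₂(1/8) + (1/16)·log₂(1/16)]
  = 0.2500 + 0.2500 + 0.2500 + 0.3750 + 0.5000 + 0.3750 + 0.2500
  = 2.2500 bits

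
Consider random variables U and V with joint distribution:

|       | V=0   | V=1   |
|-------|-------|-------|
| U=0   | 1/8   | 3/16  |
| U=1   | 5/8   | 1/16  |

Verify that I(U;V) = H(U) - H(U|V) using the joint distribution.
Left side, from I(U;V) = H(U) + H(V) - H(U,V):
Marginal P(U) (row sums):
  P(U=0) = 1/8 + 3/16 = 5/16
  P(U=1) = 5/8 + 1/16 = 11/16
Marginal P(V) (column sums):
  P(V=0) = 1/8 + 5/8 = 3/4
  P(V=1) = 3/16 + 1/16 = 1/4

H(U) = -[(5/16)·log₂(5/16) + (11/16)·log₂(11/16)]
  = 0.5244 + 0.3716
  = 0.8960 bits
H(V) = -[(3/4)·log₂(3/4) + (1/4)·log₂(1/4)]
  = 0.3113 + 0.5000
  = 0.8113 bits
H(U,V) = -[(1/8)·log₂(1/8) + (3/16)·log₂(3/16) + (5/8)·log₂(5/8) + (1/16)·log₂(1/16)]
  = 0.3750 + 0.4528 + 0.4238 + 0.2500
  = 1.5016 bits

I(U;V) = H(U) + H(V) - H(U,V)
  = 0.8960 + 0.8113 - 1.5016
  = 0.2057 bits

Right side, with H(U|V) computed directly from the conditional probabilities:
H(U|V) = -Σ P(U,V)·log₂ P(U|V), where P(U|V) = P(U,V) / P(V)
  (U=0,V=0): P(U|V) = (1/8)/(3/4) = 1/6;  -(1/8)·log₂(1/6) = 0.3231
  (U=0,V=1): P(U|V) = (3/16)/(1/4) = 3/4;  -(3/16)·log₂(3/4) = 0.0778
  (U=1,V=0): P(U|V) = (5/8)/(3/4) = 5/6;  -(5/8)·log₂(5/6) = 0.1644
  (U=1,V=1): P(U|V) = (1/16)/(1/4) = 1/4;  -(1/16)·log₂(1/4) = 0.1250
H(U|V) = 0.3231 + 0.0778 + 0.1644 + 0.1250
  = 0.6903 bits
H(U) - H(U|V) = 0.8960 - 0.6903 = 0.2057 bits

Both sides equal 0.2057 bits, so I(U;V) = H(U) - H(U|V) ✓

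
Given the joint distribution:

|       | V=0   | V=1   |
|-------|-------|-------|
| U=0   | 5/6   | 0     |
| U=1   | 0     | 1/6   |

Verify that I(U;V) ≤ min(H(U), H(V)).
Marginal P(U) (row sums):
  P(U=0) = 5/6 + 0 = 5/6
  P(U=1) = 0 + 1/6 = 1/6
Marginal P(V) (column sums):
  P(V=0) = 5/6 + 0 = 5/6
  P(V=1) = 0 + 1/6 = 1/6

H(U) = -[(5/6)·log₂(5/6) + (1/6)·log₂(1/6)]
  = 0.2192 + 0.4308
  = 0.6500 bits
H(V) = -[(5/6)·log₂(5/6) + (1/6)·log₂(1/6)]
  = 0.2192 + 0.4308
  = 0.6500 bits
H(U,V) = -[(5/6)·log₂(5/6) + (1/6)·log₂(1/6)]
  = 0.2192 + 0.4308
  = 0.6500 bits

I(U;V) = H(U) + H(V) - H(U,V)
  = 0.6500 + 0.6500 - 0.6500
  = 0.6500 bits

min(H(U), H(V)) = min(0.6500, 0.6500) = 0.6500 bits
Since 0.6500 ≤ 0.6500, the bound is satisfied ✓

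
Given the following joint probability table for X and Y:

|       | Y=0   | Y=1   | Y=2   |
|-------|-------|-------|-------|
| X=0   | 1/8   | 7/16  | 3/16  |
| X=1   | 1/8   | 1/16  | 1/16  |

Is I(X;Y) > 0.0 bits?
Marginal P(X) (row sums):
  P(X=0) = 1/8 + 7/16 + 3/16 = 3/4
  P(X=1) = 1/8 + 1/16 + 1/16 = 1/4
Marginal P(Y) (column sums):
  P(Y=0) = 1/8 + 1/8 = 1/4
  P(Y=1) = 7/16 + 1/16 = 1/2
  P(Y=2) = 3/16 + 1/16 = 1/4

H(X) = -[(3/4)·log₂(3/4) + (1/4)·log₂(1/4)]
  = 0.3113 + 0.5000
  = 0.8113 bits
H(Y) = -[(1/4)·log₂(1/4) + (1/2)·log₂(1/2) + (1/4)·log₂(1/4)]
  = 0.5000 + 0.5000 + 0.5000
  = 1.5000 bits
H(X,Y) = -[(1/8)·log₂(1/8) + (7/16)·log₂(7/16) + (3/16)·log₂(3/16) + (1/8)·log₂(1/8) + (1/16)·log₂(1/16) + (1/16)·log₂(1/16)]
  = 0.3750 + 0.5218 + 0.4528 + 0.3750 + 0.2500 + 0.2500
  = 2.2246 bits

I(X;Y) = H(X) + H(Y) - H(X,Y)
  = 0.8113 + 1.5000 - 2.2246
  = 0.0867 bits

Yes. I(X;Y) = 0.0867 bits, which is > 0.0 bits.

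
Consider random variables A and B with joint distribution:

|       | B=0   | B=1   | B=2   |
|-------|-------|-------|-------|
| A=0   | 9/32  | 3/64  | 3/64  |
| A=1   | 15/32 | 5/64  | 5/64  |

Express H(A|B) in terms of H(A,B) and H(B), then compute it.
H(A|B) = H(A,B) - H(B)

Marginal P(B) (column sums):
  P(B=0) = 9/32 + 15/32 = 3/4
  P(B=1) = 3/64 + 5/64 = 1/8
  P(B=2) = 3/64 + 5/64 = 1/8

H(A,B) = -[(9/32)·log₂(9/32) + (3/64)·log₂(3/64) + (3/64)·log₂(3/64) + (15/32)·log₂(15/32) + (5/64)·log₂(5/64) + (5/64)·log₂(5/64)]
  = 0.5147 + 0.2070 + 0.2070 + 0.5124 + 0.2873 + 0.2873
  = 2.0157 bits
H(B) = -[(3/4)·log₂(3/4) + (1/8)·log₂(1/8) + (1/8)·log₂(1/8)]
  = 0.3113 + 0.3750 + 0.3750
  = 1.0613 bits

H(A|B) = 2.0157 - 1.0613 = 0.9544 bits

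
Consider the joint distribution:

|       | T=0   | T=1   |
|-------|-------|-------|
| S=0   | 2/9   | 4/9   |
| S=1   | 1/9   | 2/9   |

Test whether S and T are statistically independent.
Marginal P(S) (row sums):
  P(S=0) = 2/9 + 4/9 = 2/3
  P(S=1) = 1/9 + 2/9 = 1/3
Marginal P(T) (column sums):
  P(T=0) = 2/9 + 1/9 = 1/3
  P(T=1) = 4/9 + 2/9 = 2/3

S and T are independent iff P(S=i,T=j) = P(S=i)·P(T=j) for every cell.
  P(S=0)·P(T=0) = 2/3 × 1/3 = 2/9 = P(S=0,T=0) ✓
  P(S=0)·P(T=1) = 2/3 × 2/3 = 4/9 = P(S=0,T=1) ✓
  P(S=1)·P(T=0) = 1/3 × 1/3 = 1/9 = P(S=1,T=0) ✓
  P(S=1)·P(T=1) = 1/3 × 2/3 = 2/9 = P(S=1,T=1) ✓

Yes, S and T are independent: every cell factors, so I(S;T) = 0 bits.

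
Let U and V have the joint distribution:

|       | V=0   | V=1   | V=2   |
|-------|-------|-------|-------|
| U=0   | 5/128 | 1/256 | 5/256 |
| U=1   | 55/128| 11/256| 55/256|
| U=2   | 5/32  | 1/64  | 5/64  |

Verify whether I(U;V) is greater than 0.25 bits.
Marginal P(U) (row sums):
  P(U=0) = 5/128 + 1/256 + 5/256 = 1/16
  P(U=1) = 55/128 + 11/256 + 55/256 = 11/16
  P(U=2) = 5/32 + 1/64 + 5/64 = 1/4
Marginal P(V) (column sums):
  P(V=0) = 5/128 + 55/128 + 5/32 = 5/8
  P(V=1) = 1/256 + 11/256 + 1/64 = 1/16
  P(V=2) = 5/256 + 55/256 + 5/64 = 5/16

H(U) = -[(1/16)·log₂(1/16) + (11/16)·log₂(11/16) + (1/4)·log₂(1/4)]
  = 0.2500 + 0.3716 + 0.5000
  = 1.1216 bits
H(V) = -[(5/8)·log₂(5/8) + (1/16)·log₂(1/16) + (5/16)·log₂(5/16)]
  = 0.4238 + 0.2500 + 0.5244
  = 1.1982 bits
H(U,V) = -[(5/128)·log₂(5/128) + (1/256)·log₂(1/256) + (5/256)·log₂(5/256) + (55/128)·log₂(55/128) + (11/256)·log₂(11/256) + (55/256)·log₂(55/256) + (5/32)·log₂(5/32) + (1/64)·log₂(1/64) + (5/64)·log₂(5/64)]
  = 0.1827 + 0.0313 + 0.1109 + 0.5236 + 0.1951 + 0.4767 + 0.4184 + 0.0938 + 0.2873
  = 2.3198 bits

I(U;V) = H(U) + H(V) - H(U,V)
  = 1.1216 + 1.1982 - 2.3198
  = 0.0000 bits

No. I(U;V) = 0.0000 bits, which is ≤ 0.25 bits.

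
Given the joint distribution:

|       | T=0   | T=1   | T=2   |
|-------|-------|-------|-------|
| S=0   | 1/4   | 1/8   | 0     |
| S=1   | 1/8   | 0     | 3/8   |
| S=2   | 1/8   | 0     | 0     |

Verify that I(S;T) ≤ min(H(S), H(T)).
Marginal P(S) (row sums):
  P(S=0) = 1/4 + 1/8 + 0 = 3/8
  P(S=1) = 1/8 + 0 + 3/8 = 1/2
  P(S=2) = 1/8 + 0 + 0 = 1/8
Marginal P(T) (column sums):
  P(T=0) = 1/4 + 1/8 + 1/8 = 1/2
  P(T=1) = 1/8 + 0 + 0 = 1/8
  P(T=2) = 0 + 3/8 + 0 = 3/8

H(S) = -[(3/8)·log₂(3/8) + (1/2)·log₂(1/2) + (1/8)·log₂(1/8)]
  = 0.5306 + 0.5000 + 0.3750
  = 1.4056 bits
H(T) = -[(1/2)·log₂(1/2) + (1/8)·log₂(1/8) + (3/8)·log₂(3/8)]
  = 0.5000 + 0.3750 + 0.5306
  = 1.4056 bits
H(S,T) = -[(1/4)·log₂(1/4) + (1/8)·log₂(1/8) + (1/8)·log₂(1/8) + (3/8)·log₂(3/8) + (1/8)·log₂(1/8)]
  = 0.5000 + 0.3750 + 0.3750 + 0.5306 + 0.3750
  = 2.1556 bits

I(S;T) = H(S) + H(T) - H(S,T)
  = 1.4056 + 1.4056 - 2.1556
  = 0.6556 bits

min(H(S), H(T)) = min(1.4056, 1.4056) = 1.4056 bits
Since 0.6556 ≤ 1.4056, the bound is satisfied ✓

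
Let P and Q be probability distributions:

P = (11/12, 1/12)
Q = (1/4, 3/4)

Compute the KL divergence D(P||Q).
D(P||Q) = Σ P(i) log₂(P(i)/Q(i))
  i=0: (11/12) × log₂((11/12)/(1/4)) = (11/12) × log₂(11/3) = 1.7183
  i=1: (1/12) × log₂((1/12)/(3/4)) = (1/12) × log₂(1/9) = -0.2642
D(P||Q) = 1.7183 - 0.2642
  = 1.4541 bits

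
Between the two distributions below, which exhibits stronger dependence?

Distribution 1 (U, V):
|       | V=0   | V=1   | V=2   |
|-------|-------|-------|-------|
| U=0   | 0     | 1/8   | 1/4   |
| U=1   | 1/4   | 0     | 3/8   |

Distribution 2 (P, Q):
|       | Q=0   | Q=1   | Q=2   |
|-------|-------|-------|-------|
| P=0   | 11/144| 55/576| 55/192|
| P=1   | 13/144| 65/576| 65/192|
Distribution 1 (U, V):
Marginal P(U) (row sums):
  P(U=0) = 0 + 1/8 + 1/4 = 3/8
  P(U=1) = 1/4 + 0 + 3/8 = 5/8
Marginal P(V) (column sums):
  P(V=0) = 0 + 1/4 = 1/4
  P(V=1) = 1/8 + 0 = 1/8
  P(V=2) = 1/4 + 3/8 = 5/8

H(U) = -[(3/8)·log₂(3/8) + (5/8)·log₂(5/8)]
  = 0.5306 + 0.4238
  = 0.9544 bits
H(V) = -[(1/4)·log₂(1/4) + (1/8)·log₂(1/8) + (5/8)·log₂(5/8)]
  = 0.5000 + 0.3750 + 0.4238
  = 1.2988 bits
H(U,V) = -[(1/8)·log₂(1/8) + (1/4)·log₂(1/4) + (1/4)·log₂(1/4) + (3/8)·log₂(3/8)]
  = 0.3750 + 0.5000 + 0.5000 + 0.5306
  = 1.9056 bits

I(U;V) = H(U) + H(V) - H(U,V)
  = 0.9544 + 1.2988 - 1.9056
  = 0.3476 bits

Distribution 2 (P, Q):
Marginal P(P) (row sums):
  P(P=0) = 11/144 + 55/576 + 55/192 = 11/24
  P(P=1) = 13/144 + 65/576 + 65/192 = 13/24
Marginal P(Q) (column sums):
  P(Q=0) = 11/144 + 13/144 = 1/6
  P(Q=1) = 55/576 + 65/576 = 5/24
  P(Q=2) = 55/192 + 65/192 = 5/8

H(P) = -[(11/24)·log₂(11/24) + (13/24)·log₂(13/24)]
  = 0.5159 + 0.4791
  = 0.9950 bits
H(Q) = -[(1/6)·log₂(1/6) + (5/24)·log₂(5/24) + (5/8)·log₂(5/8)]
  = 0.4308 + 0.4715 + 0.4238
  = 1.3261 bits
H(P,Q) = -[(11/144)·log₂(11/144) + (55/576)·log₂(55/576) + (55/192)·log₂(55/192) + (13/144)·log₂(13/144) + (65/576)·log₂(65/576) + (65/192)·log₂(65/192)]
  = 0.2834 + 0.3236 + 0.5167 + 0.3132 + 0.3552 + 0.5290
  = 2.3211 bits

I(P;Q) = H(P) + H(Q) - H(P,Q)
  = 0.9950 + 1.3261 - 2.3211
  = 0.0000 bits

I(U;V) = 0.3476 bits > I(P;Q) = 0.0000 bits, so (U, V) has the higher mutual information (stronger dependence).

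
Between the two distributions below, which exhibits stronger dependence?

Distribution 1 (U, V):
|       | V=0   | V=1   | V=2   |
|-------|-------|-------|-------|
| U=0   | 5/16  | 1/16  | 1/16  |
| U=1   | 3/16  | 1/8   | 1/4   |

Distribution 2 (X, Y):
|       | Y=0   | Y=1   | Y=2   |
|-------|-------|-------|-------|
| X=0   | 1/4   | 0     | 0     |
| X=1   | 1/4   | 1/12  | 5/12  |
Distribution 1 (U, V):
Marginal P(U) (row sums):
  P(U=0) = 5/16 + 1/16 + 1/16 = 7/16
  P(U=1) = 3/16 + 1/8 + 1/4 = 9/16
Marginal P(V) (column sums):
  P(V=0) = 5/16 + 3/16 = 1/2
  P(V=1) = 1/16 + 1/8 = 3/16
  P(V=2) = 1/16 + 1/4 = 5/16

H(U) = -[(7/16)·log₂(7/16) + (9/16)·log₂(9/16)]
  = 0.5218 + 0.4669
  = 0.9887 bits
H(V) = -[(1/2)·log₂(1/2) + (3/16)·log₂(3/16) + (5/16)·log₂(5/16)]
  = 0.5000 + 0.4528 + 0.5244
  = 1.4772 bits
H(U,V) = -[(5/16)·log₂(5/16) + (1/16)·log₂(1/16) + (1/16)·log₂(1/16) + (3/16)·log₂(3/16) + (1/8)·log₂(1/8) + (1/4)·log₂(1/4)]
  = 0.5244 + 0.2500 + 0.2500 + 0.4528 + 0.3750 + 0.5000
  = 2.3522 bits

I(U;V) = H(U) + H(V) - H(U,V)
  = 0.9887 + 1.4772 - 2.3522
  = 0.1137 bits

Distribution 2 (X, Y):
Marginal P(X) (row sums):
  P(X=0) = 1/4 + 0 + 0 = 1/4
  P(X=1) = 1/4 + 1/12 + 5/12 = 3/4
Marginal P(Y) (column sums):
  P(Y=0) = 1/4 + 1/4 = 1/2
  P(Y=1) = 0 + 1/12 = 1/12
  P(Y=2) = 0 + 5/12 = 5/12

H(X) = -[(1/4)·log₂(1/4) + (3/4)·log₂(3/4)]
  = 0.5000 + 0.3113
  = 0.8113 bits
H(Y) = -[(1/2)·log₂(1/2) + (1/12)·log₂(1/12) + (5/12)·log₂(5/12)]
  = 0.5000 + 0.2987 + 0.5263
  = 1.3250 bits
H(X,Y) = -[(1/4)·log₂(1/4) + (1/4)·log₂(1/4) + (1/12)·log₂(1/12) + (5/12)·log₂(5/12)]
  = 0.5000 + 0.5000 + 0.2987 + 0.5263
  = 1.8250 bits

I(X;Y) = H(X) + H(Y) - H(X,Y)
  = 0.8113 + 1.3250 - 1.8250
  = 0.3113 bits

I(X;Y) = 0.3113 bits > I(U;V) = 0.1137 bits, so (X, Y) has the higher mutual information (stronger dependence).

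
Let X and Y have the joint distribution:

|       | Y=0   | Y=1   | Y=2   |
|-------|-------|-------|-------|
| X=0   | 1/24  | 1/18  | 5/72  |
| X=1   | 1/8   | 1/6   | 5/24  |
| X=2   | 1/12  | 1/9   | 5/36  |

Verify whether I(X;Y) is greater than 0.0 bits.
Marginal P(X) (row sums):
  P(X=0) = 1/24 + 1/18 + 5/72 = 1/6
  P(X=1) = 1/8 + 1/6 + 5/24 = 1/2
  P(X=2) = 1/12 + 1/9 + 5/36 = 1/3
Marginal P(Y) (column sums):
  P(Y=0) = 1/24 + 1/8 + 1/12 = 1/4
  P(Y=1) = 1/18 + 1/6 + 1/9 = 1/3
  P(Y=2) = 5/72 + 5/24 + 5/36 = 5/12

H(X) = -[(1/6)·log₂(1/6) + (1/2)·log₂(1/2) + (1/3)·log₂(1/3)]
  = 0.4308 + 0.5000 + 0.5283
  = 1.4591 bits
H(Y) = -[(1/4)·log₂(1/4) + (1/3)·log₂(1/3) + (5/12)·log₂(5/12)]
  = 0.5000 + 0.5283 + 0.5263
  = 1.5546 bits
H(X,Y) = -[(1/24)·log₂(1/24) + (1/18)·log₂(1/18) + (5/72)·log₂(5/72) + (1/8)·log₂(1/8) + (1/6)·log₂(1/6) + (5/24)·log₂(5/24) + (1/12)·log₂(1/12) + (1/9)·log₂(1/9) + (5/36)·log₂(5/36)]
  = 0.1910 + 0.2317 + 0.2672 + 0.3750 + 0.4308 + 0.4715 + 0.2987 + 0.3522 + 0.3956
  = 3.0137 bits

I(X;Y) = H(X) + H(Y) - H(X,Y)
  = 1.4591 + 1.5546 - 3.0137
  = 0.0000 bits

No. I(X;Y) = 0.0000 bits, which is ≤ 0.0 bits.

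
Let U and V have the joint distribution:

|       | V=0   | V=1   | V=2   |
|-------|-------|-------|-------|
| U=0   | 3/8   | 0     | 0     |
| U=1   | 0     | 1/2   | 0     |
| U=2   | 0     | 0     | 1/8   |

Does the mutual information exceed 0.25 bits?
Marginal P(U) (row sums):
  P(U=0) = 3/8 + 0 + 0 = 3/8
  P(U=1) = 0 + 1/2 + 0 = 1/2
  P(U=2) = 0 + 0 + 1/8 = 1/8
Marginal P(V) (column sums):
  P(V=0) = 3/8 + 0 + 0 = 3/8
  P(V=1) = 0 + 1/2 + 0 = 1/2
  P(V=2) = 0 + 0 + 1/8 = 1/8

H(U) = -[(3/8)·log₂(3/8) + (1/2)·log₂(1/2) + (1/8)·log₂(1/8)]
  = 0.5306 + 0.5000 + 0.3750
  = 1.4056 bits
H(V) = -[(3/8)·log₂(3/8) + (1/2)·log₂(1/2) + (1/8)·log₂(1/8)]
  = 0.5306 + 0.5000 + 0.3750
  = 1.4056 bits
H(U,V) = -[(3/8)·log₂(3/8) + (1/2)·log₂(1/2) + (1/8)·log₂(1/8)]
  = 0.5306 + 0.5000 + 0.3750
  = 1.4056 bits

I(U;V) = H(U) + H(V) - H(U,V)
  = 1.4056 + 1.4056 - 1.4056
  = 1.4056 bits

Yes. I(U;V) = 1.4056 bits, which is > 0.25 bits.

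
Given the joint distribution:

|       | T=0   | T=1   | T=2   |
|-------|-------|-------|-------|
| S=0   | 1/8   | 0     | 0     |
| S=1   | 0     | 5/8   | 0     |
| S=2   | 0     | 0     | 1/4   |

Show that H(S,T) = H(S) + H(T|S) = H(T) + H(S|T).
Marginal P(S) (row sums):
  P(S=0) = 1/8 + 0 + 0 = 1/8
  P(S=1) = 0 + 5/8 + 0 = 5/8
  P(S=2) = 0 + 0 + 1/4 = 1/4
Marginal P(T) (column sums):
  P(T=0) = 1/8 + 0 + 0 = 1/8
  P(T=1) = 0 + 5/8 + 0 = 5/8
  P(T=2) = 0 + 0 + 1/4 = 1/4

Decomposition 1: H(S) + H(T|S)
H(S) = -[(1/8)·log₂(1/8) + (5/8)·log₂(5/8) + (1/4)·log₂(1/4)]
  = 0.3750 + 0.4238 + 0.5000
  = 1.2988 bits
H(T|S) = -Σ P(S,T)·log₂ P(T|S), where P(T|S) = P(S,T) / P(S)
  (cells with P(S,T) = 0 contribute 0)
  (S=0,T=0): P(T|S) = (1/8)/(1/8) = 1;  -(1/8)·log₂(1) = 0.0000
  (S=1,T=1): P(T|S) = (5/8)/(5/8) = 1;  -(5/8)·log₂(1) = 0.0000
  (S=2,T=2): P(T|S) = (1/4)/(1/4) = 1;  -(1/4)·log₂(1) = 0.0000
H(T|S) = 0.0000 + 0.0000 + 0.0000
  = 0.0000 bits
H(S) + H(T|S) = 1.2988 + 0.0000 = 1.2988 bits

Decomposition 2: H(T) + H(S|T)
H(T) = -[(1/8)·log₂(1/8) + (5/8)·log₂(5/8) + (1/4)·log₂(1/4)]
  = 0.3750 + 0.4238 + 0.5000
  = 1.2988 bits
H(S|T) = -Σ P(S,T)·log₂ P(S|T), where P(S|T) = P(S,T) / P(T)
  (cells with P(S,T) = 0 contribute 0)
  (S=0,T=0): P(S|T) = (1/8)/(1/8) = 1;  -(1/8)·log₂(1) = 0.0000
  (S=1,T=1): P(S|T) = (5/8)/(5/8) = 1;  -(5/8)·log₂(1) = 0.0000
  (S=2,T=2): P(S|T) = (1/4)/(1/4) = 1;  -(1/4)·log₂(1) = 0.0000
H(S|T) = 0.0000 + 0.0000 + 0.0000
  = 0.0000 bits
H(T) + H(S|T) = 1.2988 + 0.0000 = 1.2988 bits

Direct computation of the joint entropy:
H(S,T) = -[(1/8)·log₂(1/8) + (5/8)·log₂(5/8) + (1/4)·log₂(1/4)]
  = 0.3750 + 0.4238 + 0.5000
  = 1.2988 bits

All three agree: H(S,T) = 1.2988 bits ✓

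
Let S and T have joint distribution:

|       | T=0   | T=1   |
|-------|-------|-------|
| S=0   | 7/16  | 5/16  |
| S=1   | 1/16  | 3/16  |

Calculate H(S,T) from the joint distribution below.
H(S,T) = -Σ P(S,T) log₂ P(S,T), summed over the non-zero cells:
H(S,T) = -[(7/16)·log₂(7/16) + (5/16)·log₂(5/16) + (1/16)·log₂(1/16) + (3/16)·log₂(3/16)]
  = 0.5218 + 0.5244 + 0.2500 + 0.4528
  = 1.7490 bits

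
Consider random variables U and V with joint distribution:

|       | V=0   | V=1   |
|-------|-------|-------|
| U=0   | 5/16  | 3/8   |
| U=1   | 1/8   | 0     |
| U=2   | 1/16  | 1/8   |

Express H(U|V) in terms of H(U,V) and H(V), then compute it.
H(U|V) = H(U,V) - H(V)

Marginal P(V) (column sums):
  P(V=0) = 5/16 + 1/8 + 1/16 = 1/2
  P(V=1) = 3/8 + 0 + 1/8 = 1/2

H(U,V) = -[(5/16)·log₂(5/16) + (3/8)·log₂(3/8) + (1/8)·log₂(1/8) + (1/16)·log₂(1/16) + (1/8)·log₂(1/8)]
  = 0.5244 + 0.5306 + 0.3750 + 0.2500 + 0.3750
  = 2.0550 bits
H(V) = -[(1/2)·log₂(1/2) + (1/2)·log₂(1/2)]
  = 0.5000 + 0.5000
  = 1.0000 bits

H(U|V) = 2.0550 - 1.0000 = 1.0550 bits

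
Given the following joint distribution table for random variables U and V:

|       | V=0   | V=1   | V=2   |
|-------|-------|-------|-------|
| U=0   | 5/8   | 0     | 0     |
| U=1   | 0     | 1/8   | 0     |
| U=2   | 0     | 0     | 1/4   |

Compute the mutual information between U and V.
Marginal P(U) (row sums):
  P(U=0) = 5/8 + 0 + 0 = 5/8
  P(U=1) = 0 + 1/8 + 0 = 1/8
  P(U=2) = 0 + 0 + 1/4 = 1/4
Marginal P(V) (column sums):
  P(V=0) = 5/8 + 0 + 0 = 5/8
  P(V=1) = 0 + 1/8 + 0 = 1/8
  P(V=2) = 0 + 0 + 1/4 = 1/4

H(U) = -[(5/8)·log₂(5/8) + (1/8)·log₂(1/8) + (1/4)·log₂(1/4)]
  = 0.4238 + 0.3750 + 0.5000
  = 1.2988 bits
H(V) = -[(5/8)·log₂(5/8) + (1/8)·log₂(1/8) + (1/4)·log₂(1/4)]
  = 0.4238 + 0.3750 + 0.5000
  = 1.2988 bits
H(U,V) = -[(5/8)·log₂(5/8) + (1/8)·log₂(1/8) + (1/4)·log₂(1/4)]
  = 0.4238 + 0.3750 + 0.5000
  = 1.2988 bits

I(U;V) = H(U) + H(V) - H(U,V)
  = 1.2988 + 1.2988 - 1.2988
  = 1.2988 bits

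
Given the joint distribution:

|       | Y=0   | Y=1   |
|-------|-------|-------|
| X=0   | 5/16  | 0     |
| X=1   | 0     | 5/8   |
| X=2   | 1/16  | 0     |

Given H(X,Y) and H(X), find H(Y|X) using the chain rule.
From the chain rule: H(X,Y) = H(X) + H(Y|X)
Therefore: H(Y|X) = H(X,Y) - H(X)

H(X,Y) = -[(5/16)·log₂(5/16) + (5/8)·log₂(5/8) + (1/16)·log₂(1/16)]
  = 0.5244 + 0.4238 + 0.2500
  = 1.1982 bits
Marginal P(X) (row sums):
  P(X=0) = 5/16 + 0 = 5/16
  P(X=1) = 0 + 5/8 = 5/8
  P(X=2) = 1/16 + 0 = 1/16
H(X) = -[(5/16)·log₂(5/16) + (5/8)·log₂(5/8) + (1/16)·log₂(1/16)]
  = 0.5244 + 0.4238 + 0.2500
  = 1.1982 bits

H(Y|X) = 1.1982 - 1.1982 = 0.0000 bits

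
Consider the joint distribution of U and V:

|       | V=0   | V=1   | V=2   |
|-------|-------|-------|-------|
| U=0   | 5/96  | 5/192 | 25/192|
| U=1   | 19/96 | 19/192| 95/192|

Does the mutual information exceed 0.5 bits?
Marginal P(U) (row sums):
  P(U=0) = 5/96 + 5/192 + 25/192 = 5/24
  P(U=1) = 19/96 + 19/192 + 95/192 = 19/24
Marginal P(V) (column sums):
  P(V=0) = 5/96 + 19/96 = 1/4
  P(V=1) = 5/192 + 19/192 = 1/8
  P(V=2) = 25/192 + 95/192 = 5/8

H(U) = -[(5/24)·log₂(5/24) + (19/24)·log₂(19/24)]
  = 0.4715 + 0.2668
  = 0.7383 bits
H(V) = -[(1/4)·log₂(1/4) + (1/8)·log₂(1/8) + (5/8)·log₂(5/8)]
  = 0.5000 + 0.3750 + 0.4238
  = 1.2988 bits
H(U,V) = -[(5/96)·log₂(5/96) + (5/192)·log₂(5/192) + (25/192)·log₂(25/192) + (19/96)·log₂(19/96) + (19/192)·log₂(19/192) + (95/192)·log₂(95/192)]
  = 0.2220 + 0.1371 + 0.3830 + 0.4625 + 0.3302 + 0.5023
  = 2.0371 bits

I(U;V) = H(U) + H(V) - H(U,V)
  = 0.7383 + 1.2988 - 2.0371
  = 0.0000 bits

No. I(U;V) = 0.0000 bits, which is ≤ 0.5 bits.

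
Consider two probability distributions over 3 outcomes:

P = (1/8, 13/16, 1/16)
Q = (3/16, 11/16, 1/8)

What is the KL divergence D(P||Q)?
D(P||Q) = Σ P(i) log₂(P(i)/Q(i))
  i=0: (1/8) × log₂((1/8)/(3/16)) = (1/8) × log₂(2/3) = -0.0731
  i=1: (13/16) × log₂((13/16)/(11/16)) = (13/16) × log₂(13/11) = 0.1958
  i=2: (1/16) × log₂((1/16)/(1/8)) = (1/16) × log₂(1/2) = -0.0625
D(P||Q) = -0.0731 + 0.1958 - 0.0625
  = 0.0602 bits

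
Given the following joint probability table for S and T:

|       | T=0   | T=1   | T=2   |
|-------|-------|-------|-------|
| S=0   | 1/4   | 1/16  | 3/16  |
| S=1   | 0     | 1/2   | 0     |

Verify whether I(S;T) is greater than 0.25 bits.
Marginal P(S) (row sums):
  P(S=0) = 1/4 + 1/16 + 3/16 = 1/2
  P(S=1) = 0 + 1/2 + 0 = 1/2
Marginal P(T) (column sums):
  P(T=0) = 1/4 + 0 = 1/4
  P(T=1) = 1/16 + 1/2 = 9/16
  P(T=2) = 3/16 + 0 = 3/16

H(S) = -[(1/2)·log₂(1/2) + (1/2)·log₂(1/2)]
  = 0.5000 + 0.5000
  = 1.0000 bits
H(T) = -[(1/4)·log₂(1/4) + (9/16)·log₂(9/16) + (3/16)·log₂(3/16)]
  = 0.5000 + 0.4669 + 0.4528
  = 1.4197 bits
H(S,T) = -[(1/4)·log₂(1/4) + (1/16)·log₂(1/16) + (3/16)·log₂(3/16) + (1/2)·log₂(1/2)]
  = 0.5000 + 0.2500 + 0.4528 + 0.5000
  = 1.7028 bits

I(S;T) = H(S) + H(T) - H(S,T)
  = 1.0000 + 1.4197 - 1.7028
  = 0.7169 bits

Yes. I(S;T) = 0.7169 bits, which is > 0.25 bits.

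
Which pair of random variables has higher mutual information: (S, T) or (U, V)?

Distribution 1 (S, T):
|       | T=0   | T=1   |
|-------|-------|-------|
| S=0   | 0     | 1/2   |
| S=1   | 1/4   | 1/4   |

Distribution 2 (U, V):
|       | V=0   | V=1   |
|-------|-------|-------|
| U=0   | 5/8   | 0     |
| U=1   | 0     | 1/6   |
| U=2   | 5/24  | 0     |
Distribution 1 (S, T):
Marginal P(S) (row sums):
  P(S=0) = 0 + 1/2 = 1/2
  P(S=1) = 1/4 + 1/4 = 1/2
Marginal P(T) (column sums):
  P(T=0) = 0 + 1/4 = 1/4
  P(T=1) = 1/2 + 1/4 = 3/4

H(S) = -[(1/2)·log₂(1/2) + (1/2)·log₂(1/2)]
  = 0.5000 + 0.5000
  = 1.0000 bits
H(T) = -[(1/4)·log₂(1/4) + (3/4)·log₂(3/4)]
  = 0.5000 + 0.3113
  = 0.8113 bits
H(S,T) = -[(1/2)·log₂(1/2) + (1/4)·log₂(1/4) + (1/4)·log₂(1/4)]
  = 0.5000 + 0.5000 + 0.5000
  = 1.5000 bits

I(S;T) = H(S) + H(T) - H(S,T)
  = 1.0000 + 0.8113 - 1.5000
  = 0.3113 bits

Distribution 2 (U, V):
Marginal P(U) (row sums):
  P(U=0) = 5/8 + 0 = 5/8
  P(U=1) = 0 + 1/6 = 1/6
  P(U=2) = 5/24 + 0 = 5/24
Marginal P(V) (column sums):
  P(V=0) = 5/8 + 0 + 5/24 = 5/6
  P(V=1) = 0 + 1/6 + 0 = 1/6

H(U) = -[(5/8)·log₂(5/8) + (1/6)·log₂(1/6) + (5/24)·log₂(5/24)]
  = 0.4238 + 0.4308 + 0.4715
  = 1.3261 bits
H(V) = -[(5/6)·log₂(5/6) + (1/6)·log₂(1/6)]
  = 0.2192 + 0.4308
  = 0.6500 bits
H(U,V) = -[(5/8)·log₂(5/8) + (1/6)·log₂(1/6) + (5/24)·log₂(5/24)]
  = 0.4238 + 0.4308 + 0.4715
  = 1.3261 bits

I(U;V) = H(U) + H(V) - H(U,V)
  = 1.3261 + 0.6500 - 1.3261
  = 0.6500 bits

I(U;V) = 0.6500 bits > I(S;T) = 0.3113 bits, so (U, V) has the higher mutual information (stronger dependence).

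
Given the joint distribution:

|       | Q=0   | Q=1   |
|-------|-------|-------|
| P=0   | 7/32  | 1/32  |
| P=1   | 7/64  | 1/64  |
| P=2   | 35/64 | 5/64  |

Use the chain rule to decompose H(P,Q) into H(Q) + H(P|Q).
By the chain rule: H(P,Q) = H(Q) + H(P|Q)

Marginal P(Q) (column sums):
  P(Q=0) = 7/32 + 7/64 + 35/64 = 7/8
  P(Q=1) = 1/32 + 1/64 + 5/64 = 1/8
H(Q) = -[(7/8)·log₂(7/8) + (1/8)·log₂(1/8)]
  = 0.1686 + 0.3750
  = 0.5436 bits
H(P|Q) = -Σ P(P,Q)·log₂ P(P|Q), where P(P|Q) = P(P,Q) / P(Q)
  (P=0,Q=0): P(P|Q) = (7/32)/(7/8) = 1/4;  -(7/32)·log₂(1/4) = 0.4375
  (P=0,Q=1): P(P|Q) = (1/32)/(1/8) = 1/4;  -(1/32)·log₂(1/4) = 0.0625
  (P=1,Q=0): P(P|Q) = (7/64)/(7/8) = 1/8;  -(7/64)·log₂(1/8) = 0.3281
  (P=1,Q=1): P(P|Q) = (1/64)/(1/8) = 1/8;  -(1/64)·log₂(1/8) = 0.0469
  (P=2,Q=0): P(P|Q) = (35/64)/(7/8) = 5/8;  -(35/64)·log₂(5/8) = 0.3708
  (P=2,Q=1): P(P|Q) = (5/64)/(1/8) = 5/8;  -(5/64)·log₂(5/8) = 0.0530
H(P|Q) = 0.4375 + 0.0625 + 0.3281 + 0.0469 + 0.3708 + 0.0530
  = 1.2988 bits

H(P,Q) = H(Q) + H(P|Q) = 0.5436 + 1.2988 = 1.8424 bits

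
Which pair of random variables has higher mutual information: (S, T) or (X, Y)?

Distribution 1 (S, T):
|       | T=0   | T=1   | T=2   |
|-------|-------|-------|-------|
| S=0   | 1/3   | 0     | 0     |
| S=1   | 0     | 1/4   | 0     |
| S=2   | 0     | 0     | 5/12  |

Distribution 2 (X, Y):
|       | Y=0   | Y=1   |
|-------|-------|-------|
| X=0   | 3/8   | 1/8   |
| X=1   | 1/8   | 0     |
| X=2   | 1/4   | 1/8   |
Distribution 1 (S, T):
Marginal P(S) (row sums):
  P(S=0) = 1/3 + 0 + 0 = 1/3
  P(S=1) = 0 + 1/4 + 0 = 1/4
  P(S=2) = 0 + 0 + 5/12 = 5/12
Marginal P(T) (column sums):
  P(T=0) = 1/3 + 0 + 0 = 1/3
  P(T=1) = 0 + 1/4 + 0 = 1/4
  P(T=2) = 0 + 0 + 5/12 = 5/12

H(S) = -[(1/3)·log₂(1/3) + (1/4)·log₂(1/4) + (5/12)·log₂(5/12)]
  = 0.5283 + 0.5000 + 0.5263
  = 1.5546 bits
H(T) = -[(1/3)·log₂(1/3) + (1/4)·log₂(1/4) + (5/12)·log₂(5/12)]
  = 0.5283 + 0.5000 + 0.5263
  = 1.5546 bits
H(S,T) = -[(1/3)·log₂(1/3) + (1/4)·log₂(1/4) + (5/12)·log₂(5/12)]
  = 0.5283 + 0.5000 + 0.5263
  = 1.5546 bits

I(S;T) = H(S) + H(T) - H(S,T)
  = 1.5546 + 1.5546 - 1.5546
  = 1.5546 bits

Distribution 2 (X, Y):
Marginal P(X) (row sums):
  P(X=0) = 3/8 + 1/8 = 1/2
  P(X=1) = 1/8 + 0 = 1/8
  P(X=2) = 1/4 + 1/8 = 3/8
Marginal P(Y) (column sums):
  P(Y=0) = 3/8 + 1/8 + 1/4 = 3/4
  P(Y=1) = 1/8 + 0 + 1/8 = 1/4

H(X) = -[(1/2)·log₂(1/2) + (1/8)·log₂(1/8) + (3/8)·log₂(3/8)]
  = 0.5000 + 0.3750 + 0.5306
  = 1.4056 bits
H(Y) = -[(3/4)·log₂(3/4) + (1/4)·log₂(1/4)]
  = 0.3113 + 0.5000
  = 0.8113 bits
H(X,Y) = -[(3/8)·log₂(3/8) + (1/8)·log₂(1/8) + (1/8)·log₂(1/8) + (1/4)·log₂(1/4) + (1/8)·log₂(1/8)]
  = 0.5306 + 0.3750 + 0.3750 + 0.5000 + 0.3750
  = 2.1556 bits

I(X;Y) = H(X) + H(Y) - H(X,Y)
  = 1.4056 + 0.8113 - 2.1556
  = 0.0613 bits

I(S;T) = 1.5546 bits > I(X;Y) = 0.0613 bits, so (S, T) has the higher mutual information (stronger dependence).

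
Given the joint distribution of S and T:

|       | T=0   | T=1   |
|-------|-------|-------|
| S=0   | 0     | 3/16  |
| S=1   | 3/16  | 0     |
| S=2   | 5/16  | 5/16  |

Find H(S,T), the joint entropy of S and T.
H(S,T) = -Σ P(S,T) log₂ P(S,T), summed over the non-zero cells:
H(S,T) = -[(3/16)·log₂(3/16) + (3/16)·log₂(3/16) + (5/16)·log₂(5/16) + (5/16)·log₂(5/16)]
  = 0.4528 + 0.4528 + 0.5244 + 0.5244
  = 1.9544 bits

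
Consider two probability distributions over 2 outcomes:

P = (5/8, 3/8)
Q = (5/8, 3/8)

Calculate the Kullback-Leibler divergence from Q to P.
D(P||Q) = Σ P(i) log₂(P(i)/Q(i))
  i=0: (5/8) × log₂((5/8)/(5/8)) = (5/8) × log₂(1) = 0.0000
  i=1: (3/8) × log₂((3/8)/(3/8)) = (3/8) × log₂(1) = 0.0000
D(P||Q) = 0.0000 + 0.0000
  = 0.0000 bits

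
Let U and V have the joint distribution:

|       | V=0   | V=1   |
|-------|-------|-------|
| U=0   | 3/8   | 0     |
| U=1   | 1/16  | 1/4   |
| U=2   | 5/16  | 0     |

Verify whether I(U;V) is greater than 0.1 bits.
Marginal P(U) (row sums):
  P(U=0) = 3/8 + 0 = 3/8
  P(U=1) = 1/16 + 1/4 = 5/16
  P(U=2) = 5/16 + 0 = 5/16
Marginal P(V) (column sums):
  P(V=0) = 3/8 + 1/16 + 5/16 = 3/4
  P(V=1) = 0 + 1/4 + 0 = 1/4

H(U) = -[(3/8)·log₂(3/8) + (5/16)·log₂(5/16) + (5/16)·log₂(5/16)]
  = 0.5306 + 0.5244 + 0.5244
  = 1.5794 bits
H(V) = -[(3/4)·log₂(3/4) + (1/4)·log₂(1/4)]
  = 0.3113 + 0.5000
  = 0.8113 bits
H(U,V) = -[(3/8)·log₂(3/8) + (1/16)·log₂(1/16) + (1/4)·log₂(1/4) + (5/16)·log₂(5/16)]
  = 0.5306 + 0.2500 + 0.5000 + 0.5244
  = 1.8050 bits

I(U;V) = H(U) + H(V) - H(U,V)
  = 1.5794 + 0.8113 - 1.8050
  = 0.5857 bits

Yes. I(U;V) = 0.5857 bits, which is > 0.1 bits.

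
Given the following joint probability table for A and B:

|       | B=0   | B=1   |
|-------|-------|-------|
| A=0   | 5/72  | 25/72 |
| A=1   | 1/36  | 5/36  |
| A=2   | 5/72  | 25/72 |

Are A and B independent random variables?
Marginal P(A) (row sums):
  P(A=0) = 5/72 + 25/72 = 5/12
  P(A=1) = 1/36 + 5/36 = 1/6
  P(A=2) = 5/72 + 25/72 = 5/12
Marginal P(B) (column sums):
  P(B=0) = 5/72 + 1/36 + 5/72 = 1/6
  P(B=1) = 25/72 + 5/36 + 25/72 = 5/6

A and B are independent iff P(A=i,B=j) = P(A=i)·P(B=j) for every cell.
  P(A=0)·P(B=0) = 5/12 × 1/6 = 5/72 = P(A=0,B=0) ✓
  P(A=0)·P(B=1) = 5/12 × 5/6 = 25/72 = P(A=0,B=1) ✓
  P(A=1)·P(B=0) = 1/6 × 1/6 = 1/36 = P(A=1,B=0) ✓
  P(A=1)·P(B=1) = 1/6 × 5/6 = 5/36 = P(A=1,B=1) ✓
  P(A=2)·P(B=0) = 5/12 × 1/6 = 5/72 = P(A=2,B=0) ✓
  P(A=2)·P(B=1) = 5/12 × 5/6 = 25/72 = P(A=2,B=1) ✓

Yes, A and B are independent: every cell factors, so I(A;B) = 0 bits.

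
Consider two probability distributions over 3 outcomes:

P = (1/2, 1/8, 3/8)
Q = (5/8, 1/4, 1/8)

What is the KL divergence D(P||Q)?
D(P||Q) = Σ P(i) log₂(P(i)/Q(i))
  i=0: (1/2) × log₂((1/2)/(5/8)) = (1/2) × log₂(4/5) = -0.1610
  i=1: (1/8) × log₂((1/8)/(1/4)) = (1/8) × log₂(1/2) = -0.1250
  i=2: (3/8) × log₂((3/8)/(1/8)) = (3/8) × log₂(3) = 0.5944
D(P||Q) = -0.1610 - 0.1250 + 0.5944
  = 0.3084 bits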